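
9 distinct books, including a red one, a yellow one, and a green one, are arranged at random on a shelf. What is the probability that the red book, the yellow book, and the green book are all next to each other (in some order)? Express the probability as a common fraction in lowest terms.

1/12

There are 9! = 362880 arrangements.
Treat the three as one block: 7! placements × 3! orders within the block = 5040·6 = 30240.
Probability = 30240/362880 = 1/12.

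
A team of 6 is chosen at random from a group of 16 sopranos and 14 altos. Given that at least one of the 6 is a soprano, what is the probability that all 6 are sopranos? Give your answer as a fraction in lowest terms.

22/1623

Work in counts. Selections with at least one soprano: C(30,6) − C(14,6) = 593775 − 3003 = 590772.
Of those, selections where all 6 are sopranos: C(16,6) = 8008.
Conditional probability = 8008/590772 = 22/1623.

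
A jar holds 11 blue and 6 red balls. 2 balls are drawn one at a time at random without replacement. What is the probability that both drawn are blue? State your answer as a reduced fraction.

55/136

Multiply the conditional probabilities at each draw: 11/17 · 10/16 = 110/272 = 55/136.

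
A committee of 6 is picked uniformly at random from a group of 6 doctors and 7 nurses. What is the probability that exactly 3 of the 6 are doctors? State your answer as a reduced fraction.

175/429

Total number of selections: C(13,6) = 1716.
Selections with exactly 3 doctors: choose 3 of the 6 doctors and 3 of the 7 nurses, C(6,3)·C(7,3) = 20·35 = 700.
Probability = 700/1716 = 175/429.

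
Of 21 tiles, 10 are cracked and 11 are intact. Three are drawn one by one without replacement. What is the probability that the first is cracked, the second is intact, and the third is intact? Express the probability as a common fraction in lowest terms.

55/399

Multiply the conditional probabilities at each draw: 10/21 · 11/20 · 10/19 = 1100/7980 = 55/399.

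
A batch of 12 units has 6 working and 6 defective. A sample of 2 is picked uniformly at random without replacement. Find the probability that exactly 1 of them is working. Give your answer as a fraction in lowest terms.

Total number of selections: C(12,2) = 66.
Selections with exactly 1 working: choose 1 of the 6 working and 1 of the 6 defective, C(6,1)·C(6,1) = 6·6 = 36.
Probability = 36/66 = 6/11.

6/11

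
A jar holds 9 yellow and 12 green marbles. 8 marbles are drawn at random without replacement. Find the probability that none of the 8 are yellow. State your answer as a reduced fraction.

There are C(21,8) = 203490 possible selections.
Selections with no yellow (all green): C(12,8) = 495.
Probability = 495/203490 = 11/4522.

11/4522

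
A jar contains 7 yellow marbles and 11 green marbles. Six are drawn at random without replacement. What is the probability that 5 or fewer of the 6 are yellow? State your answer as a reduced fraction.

Total selections: C(18,6) = 18564.
The complement is exactly 6 yellow: C(7,6)·C(11,0) = 7.
Probability = 1 − 7/18564 = 18557/18564 = 2651/2652.

2651/2652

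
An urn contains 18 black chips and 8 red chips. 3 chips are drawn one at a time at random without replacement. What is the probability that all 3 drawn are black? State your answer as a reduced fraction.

Multiply the conditional probabilities at each draw: 18/26 · 17/25 · 16/24 = 4896/15600 = 102/325.

102/325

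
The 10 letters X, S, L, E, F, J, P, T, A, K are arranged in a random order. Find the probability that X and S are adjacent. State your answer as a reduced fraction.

1/5

There are 10! = 3628800 arrangements.
Treat X and S as a block: 9! arrangements of the blocks × 2 orders within the block = 2·362880 = 725760.
Probability = 725760/3628800 = 1/5.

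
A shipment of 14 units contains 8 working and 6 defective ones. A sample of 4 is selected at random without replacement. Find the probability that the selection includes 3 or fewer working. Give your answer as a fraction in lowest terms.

Total selections: C(14,4) = 1001.
The complement is exactly 4 working: C(8,4)·C(6,0) = 70.
Probability = 1 − 70/1001 = 931/1001 = 133/143.

133/143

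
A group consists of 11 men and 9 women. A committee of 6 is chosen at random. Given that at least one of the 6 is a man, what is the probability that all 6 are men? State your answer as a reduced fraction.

7/586

Work in counts. Selections with at least one man: C(20,6) − C(9,6) = 38760 − 84 = 38676.
Of those, selections where all 6 are men: C(11,6) = 462.
Conditional probability = 462/38676 = 7/586.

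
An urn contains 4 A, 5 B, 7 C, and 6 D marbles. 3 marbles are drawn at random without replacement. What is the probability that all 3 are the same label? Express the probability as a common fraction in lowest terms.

There are C(22,3) = 1540 ways to draw 3 marbles.
All same label: C(4,3) + C(5,3) + C(7,3) + C(6,3) = 4 + 10 + 35 + 20 = 69.
Probability = 69/1540.

69/1540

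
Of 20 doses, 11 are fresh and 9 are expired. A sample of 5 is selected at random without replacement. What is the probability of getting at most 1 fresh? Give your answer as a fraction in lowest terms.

63/646

Total selections: C(20,5) = 15504.
Favorable selections (at most 1 fresh): C(11,0)·C(9,5) + C(11,1)·C(9,4) = 126 + 1386 = 1512.
Probability = 1512/15504 = 63/646.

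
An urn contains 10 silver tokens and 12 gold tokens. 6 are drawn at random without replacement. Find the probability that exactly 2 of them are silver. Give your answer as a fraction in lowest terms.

675/2261

There are C(22,6) = 74613 ways to choose 6 from 22.
Selections with exactly 2 silver: choose 2 of the 10 silver and 4 of the 12 gold, C(10,2)·C(12,4) = 45·495 = 22275.
Probability = 22275/74613 = 675/2261.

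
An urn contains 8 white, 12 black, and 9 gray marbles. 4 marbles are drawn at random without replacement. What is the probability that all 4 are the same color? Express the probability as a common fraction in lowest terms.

There are C(29,4) = 23751 ways to draw 4 marbles.
All same color: C(8,4) + C(12,4) + C(9,4) = 70 + 495 + 126 = 691.
Probability = 691/23751.

691/23751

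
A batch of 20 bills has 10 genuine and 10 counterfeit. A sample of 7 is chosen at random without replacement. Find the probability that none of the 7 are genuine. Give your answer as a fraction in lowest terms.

1/646

There are C(20,7) = 77520 possible selections.
Selections with no genuine (all counterfeit): C(10,7) = 120.
Probability = 120/77520 = 1/646.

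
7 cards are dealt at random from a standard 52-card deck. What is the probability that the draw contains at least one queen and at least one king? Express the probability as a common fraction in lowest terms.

There are C(52,7) = 133784560 possible draws.
By inclusion-exclusion on the complements, draws missing all queens or all kings: C(48,7) + C(48,7) − C(44,7) = 73629072 + 73629072 − 38320568 = 108937576.
So draws with at least one of each: 133784560 − 108937576 = 24846984, probability 24846984/133784560 = 3105873/16723070.

3105873/16723070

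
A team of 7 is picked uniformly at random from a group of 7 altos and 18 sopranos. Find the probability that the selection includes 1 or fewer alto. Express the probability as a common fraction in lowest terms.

There are C(25,7) = 480700 ways to choose the 7.
Favorable selections (1 or fewer alto): C(7,0)·C(18,7) + C(7,1)·C(18,6) = 31824 + 129948 = 161772.
Probability = 161772/480700 = 40443/120175.

40443/120175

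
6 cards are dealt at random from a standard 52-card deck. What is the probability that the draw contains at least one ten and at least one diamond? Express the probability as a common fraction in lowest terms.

6772177/20358520

There are C(52,6) = 20358520 possible draws.
By inclusion-exclusion on the complements, draws missing all tens or all diamonds: C(48,6) + C(39,6) − C(36,6) = 12271512 + 3262623 − 1947792 = 13586343.
So draws with at least one of each: 20358520 − 13586343 = 6772177, probability 6772177/20358520.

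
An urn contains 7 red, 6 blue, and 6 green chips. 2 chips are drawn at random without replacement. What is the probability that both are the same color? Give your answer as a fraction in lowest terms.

17/57

There are C(19,2) = 171 ways to draw 2 chips.
All same color: C(7,2) + C(6,2) + C(6,2) = 21 + 15 + 15 = 51.
Probability = 51/171 = 17/57.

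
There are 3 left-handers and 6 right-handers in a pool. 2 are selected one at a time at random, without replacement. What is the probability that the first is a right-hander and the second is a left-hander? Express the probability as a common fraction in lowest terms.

Multiply the conditional probabilities at each draw: 6/9 · 3/8 = 18/72 = 1/4.

1/4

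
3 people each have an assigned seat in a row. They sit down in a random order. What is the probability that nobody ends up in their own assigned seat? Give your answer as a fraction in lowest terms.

There are 3! = 6 seatings.
By inclusion-exclusion, seatings with no fixed points: C(3,0)·3! − C(3,1)·2! + C(3,2)·1! − C(3,3)·0! = 2.
Probability = 2/6 = 1/3.

1/3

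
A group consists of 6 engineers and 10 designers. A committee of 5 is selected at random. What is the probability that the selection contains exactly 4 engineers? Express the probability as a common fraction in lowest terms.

There are C(16,5) = 4368 ways to choose 5 from 16.
Selections with exactly 4 engineers: choose 4 of the 6 engineers and 1 of the 10 designers, C(6,4)·C(10,1) = 15·10 = 150.
Probability = 150/4368 = 25/728.

25/728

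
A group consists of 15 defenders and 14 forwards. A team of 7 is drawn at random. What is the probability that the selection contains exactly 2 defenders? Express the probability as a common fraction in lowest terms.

There are C(29,7) = 1560780 ways to choose 7 from 29.
Selections with exactly 2 defenders: choose 2 of the 15 defenders and 5 of the 14 forwards, C(15,2)·C(14,5) = 105·2002 = 210210.
Probability = 210210/1560780 = 539/4002.

539/4002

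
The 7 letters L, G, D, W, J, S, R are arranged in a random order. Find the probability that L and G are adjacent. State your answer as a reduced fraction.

2/7

There are 7! = 5040 arrangements.
Treat L and G as a block: 6! arrangements of the blocks × 2 orders within the block = 2·720 = 1440.
Probability = 1440/5040 = 2/7.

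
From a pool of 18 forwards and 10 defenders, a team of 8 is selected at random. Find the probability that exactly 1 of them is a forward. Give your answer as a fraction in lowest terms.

Total number of selections: C(28,8) = 3108105.
Selections with exactly 1 forward: choose 1 of the 18 forwards and 7 of the 10 defenders, C(18,1)·C(10,7) = 18·120 = 2160.
Probability = 2160/3108105 = 16/23023.

16/23023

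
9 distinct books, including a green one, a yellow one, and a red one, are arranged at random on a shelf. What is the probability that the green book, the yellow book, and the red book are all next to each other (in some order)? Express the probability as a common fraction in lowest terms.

1/12

There are 9! = 362880 arrangements.
Treat the three as one block: 7! placements × 3! orders within the block = 5040·6 = 30240.
Probability = 30240/362880 = 1/12.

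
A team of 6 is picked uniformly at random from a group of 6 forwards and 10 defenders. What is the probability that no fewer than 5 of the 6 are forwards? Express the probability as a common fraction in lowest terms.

There are C(16,6) = 8008 ways to choose the 6.
Favorable selections (no fewer than 5 forwards): C(6,5)·C(10,1) + C(6,6)·C(10,0) = 60 + 1 = 61.
Probability = 61/8008.

61/8008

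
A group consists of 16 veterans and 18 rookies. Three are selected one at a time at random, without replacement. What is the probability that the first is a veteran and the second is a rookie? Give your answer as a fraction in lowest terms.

Multiply the conditional probabilities at each draw: 16/34 · 18/33 = 288/1122 = 48/187.

48/187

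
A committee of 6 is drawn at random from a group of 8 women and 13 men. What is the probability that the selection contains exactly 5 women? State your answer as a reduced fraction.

There are C(21,6) = 54264 ways to choose 6 from 21.
Selections with exactly 5 women: choose 5 of the 8 women and 1 of the 13 men, C(8,5)·C(13,1) = 56·13 = 728.
Probability = 728/54264 = 13/969.

13/969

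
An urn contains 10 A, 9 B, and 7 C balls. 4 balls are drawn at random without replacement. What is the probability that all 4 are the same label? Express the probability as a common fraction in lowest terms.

371/14950

There are C(26,4) = 14950 ways to draw 4 balls.
All same label: C(10,4) + C(9,4) + C(7,4) = 210 + 126 + 35 = 371.
Probability = 371/14950.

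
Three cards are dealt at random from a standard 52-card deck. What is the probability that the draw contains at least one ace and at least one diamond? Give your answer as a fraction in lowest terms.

There are C(52,3) = 22100 possible draws.
By inclusion-exclusion on the complements, draws missing all aces or all diamonds: C(48,3) + C(39,3) − C(36,3) = 17296 + 9139 − 7140 = 19295.
So draws with at least one of each: 22100 − 19295 = 2805, probability 2805/22100 = 33/260.

33/260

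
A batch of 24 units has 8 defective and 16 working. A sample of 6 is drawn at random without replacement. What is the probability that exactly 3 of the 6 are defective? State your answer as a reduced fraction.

There are C(24,6) = 134596 ways to choose 6 from 24.
Selections with exactly 3 defective: choose 3 of the 8 defective and 3 of the 16 working, C(8,3)·C(16,3) = 56·560 = 31360.
Probability = 31360/134596 = 1120/4807.

1120/4807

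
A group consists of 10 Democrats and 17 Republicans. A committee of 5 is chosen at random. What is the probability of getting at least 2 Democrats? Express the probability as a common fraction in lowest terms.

Total selections: C(27,5) = 80730.
Count the complement (fewer than 2 Democrats): C(10,0)·C(17,5) + C(10,1)·C(17,4) = 6188 + 23800 = 29988.
Probability = 1 − 29988/80730 = 50742/80730 = 2819/4485.

2819/4485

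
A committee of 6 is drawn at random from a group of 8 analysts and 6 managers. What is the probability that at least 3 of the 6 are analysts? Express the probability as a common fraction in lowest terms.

362/429

There are C(14,6) = 3003 ways to choose the 6.
Count the complement (fewer than 3 analysts): C(8,0)·C(6,6) + C(8,1)·C(6,5) + C(8,2)·C(6,4) = 1 + 48 + 420 = 469.
Probability = 1 − 469/3003 = 2534/3003 = 362/429.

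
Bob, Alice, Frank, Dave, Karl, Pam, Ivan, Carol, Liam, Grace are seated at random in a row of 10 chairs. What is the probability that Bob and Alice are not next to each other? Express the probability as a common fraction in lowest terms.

4/5

There are 10! = 3628800 arrangements.
Arrangements with Bob and Alice adjacent: 2·9! = 725760.
So not adjacent: 3628800 − 725760 = 2903040, probability 2903040/3628800 = 4/5.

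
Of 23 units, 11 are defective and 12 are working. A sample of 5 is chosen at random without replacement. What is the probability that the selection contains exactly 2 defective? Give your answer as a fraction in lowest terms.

Total number of selections: C(23,5) = 33649.
Selections with exactly 2 defective: choose 2 of the 11 defective and 3 of the 12 working, C(11,2)·C(12,3) = 55·220 = 12100.
Probability = 12100/33649 = 1100/3059.

1100/3059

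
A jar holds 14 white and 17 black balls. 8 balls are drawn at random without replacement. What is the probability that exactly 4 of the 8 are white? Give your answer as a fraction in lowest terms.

36652/121365

Total number of selections: C(31,8) = 7888725.
Selections with exactly 4 white: choose 4 of the 14 white and 4 of the 17 black, C(14,4)·C(17,4) = 1001·2380 = 2382380.
Probability = 2382380/7888725 = 36652/121365.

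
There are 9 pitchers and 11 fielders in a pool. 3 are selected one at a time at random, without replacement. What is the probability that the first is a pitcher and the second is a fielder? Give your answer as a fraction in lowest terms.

99/380

Multiply the conditional probabilities at each draw: 9/20 · 11/19 = 99/380.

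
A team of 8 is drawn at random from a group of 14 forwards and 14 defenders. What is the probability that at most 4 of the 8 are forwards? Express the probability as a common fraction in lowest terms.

There are C(28,8) = 3108105 ways to choose the 8.
Count the complement (more than 4 forwards): C(14,5)·C(14,3) + C(14,6)·C(14,2) + C(14,7)·C(14,1) + C(14,8)·C(14,0) = 728728 + 273273 + 48048 + 3003 = 1053052.
Probability = 1 − 1053052/3108105 = 2055053/3108105 = 2053/3105.

2053/3105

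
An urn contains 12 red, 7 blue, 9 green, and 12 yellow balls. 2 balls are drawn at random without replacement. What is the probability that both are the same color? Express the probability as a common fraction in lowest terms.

63/260

There are C(40,2) = 780 ways to draw 2 balls.
All same color: C(12,2) + C(7,2) + C(9,2) + C(12,2) = 66 + 21 + 36 + 66 = 189.
Probability = 189/780 = 63/260.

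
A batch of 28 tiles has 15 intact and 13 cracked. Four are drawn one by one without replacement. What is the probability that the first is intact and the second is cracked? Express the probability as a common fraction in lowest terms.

Multiply the conditional probabilities at each draw: 15/28 · 13/27 = 195/756 = 65/252.

65/252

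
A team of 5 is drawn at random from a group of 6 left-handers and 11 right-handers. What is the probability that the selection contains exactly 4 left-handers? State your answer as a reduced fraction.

The sample space is all 5-subsets of the 17: C(17,5) = 6188.
Selections with exactly 4 left-handers: choose 4 of the 6 left-handers and 1 of the 11 right-handers, C(6,4)·C(11,1) = 15·11 = 165.
Probability = 165/6188.

165/6188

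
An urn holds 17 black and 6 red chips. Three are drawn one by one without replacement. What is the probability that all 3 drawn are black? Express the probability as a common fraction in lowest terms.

Multiply the conditional probabilities at each draw: 17/23 · 16/22 · 15/21 = 4080/10626 = 680/1771.

680/1771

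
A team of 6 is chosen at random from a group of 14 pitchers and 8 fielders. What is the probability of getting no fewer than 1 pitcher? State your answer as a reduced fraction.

10655/10659

Total selections: C(22,6) = 74613.
The complement is all 6 are fielders: C(8,6) = 28.
Probability = 1 − 28/74613 = 74585/74613 = 10655/10659.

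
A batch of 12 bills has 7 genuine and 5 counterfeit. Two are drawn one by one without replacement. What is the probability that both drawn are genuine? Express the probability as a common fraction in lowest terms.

Multiply the conditional probabilities at each draw: 7/12 · 6/11 = 42/132 = 7/22.

7/22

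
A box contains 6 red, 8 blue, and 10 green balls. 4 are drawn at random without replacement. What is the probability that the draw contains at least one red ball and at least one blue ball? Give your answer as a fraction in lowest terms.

2978/5313

There are C(24,4) = 10626 possible draws.
By inclusion-exclusion on the complements, draws missing all red or all blue: C(18,4) + C(16,4) − C(10,4) = 3060 + 1820 − 210 = 4670.
So draws with at least one of each: 10626 − 4670 = 5956, probability 5956/10626 = 2978/5313.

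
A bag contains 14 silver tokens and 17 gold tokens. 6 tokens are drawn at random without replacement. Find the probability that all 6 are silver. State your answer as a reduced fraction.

11/2697

There are C(31,6) = 736281 possible selections.
Selections with all silver: C(14,6) = 3003.
Probability = 3003/736281 = 11/2697.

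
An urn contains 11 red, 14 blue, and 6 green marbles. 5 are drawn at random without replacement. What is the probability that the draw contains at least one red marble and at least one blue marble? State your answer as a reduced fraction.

There are C(31,5) = 169911 possible draws.
By inclusion-exclusion on the complements, draws missing all red or all blue: C(20,5) + C(17,5) − C(6,5) = 15504 + 6188 − 6 = 21686.
So draws with at least one of each: 169911 − 21686 = 148225, probability 148225/169911 = 21175/24273.

21175/24273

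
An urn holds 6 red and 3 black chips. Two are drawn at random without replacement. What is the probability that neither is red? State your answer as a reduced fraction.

There are C(9,2) = 36 possible selections.
Selections with no red (all black): C(3,2) = 3.
Probability = 3/36 = 1/12.

1/12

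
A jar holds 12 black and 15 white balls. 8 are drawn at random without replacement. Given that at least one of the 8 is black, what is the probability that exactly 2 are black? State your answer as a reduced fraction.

77/516

Work in counts. Selections with at least one black: C(27,8) − C(15,8) = 2220075 − 6435 = 2213640.
Of those, selections where exactly 2 are black: C(12,2)·C(15,6) = 66·5005 = 330330.
Conditional probability = 330330/2213640 = 77/516.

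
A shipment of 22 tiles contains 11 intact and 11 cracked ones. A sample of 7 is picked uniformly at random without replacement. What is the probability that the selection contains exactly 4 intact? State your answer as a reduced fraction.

Total number of selections: C(22,7) = 170544.
Selections with exactly 4 intact: choose 4 of the 11 intact and 3 of the 11 cracked, C(11,4)·C(11,3) = 330·165 = 54450.
Probability = 54450/170544 = 825/2584.

825/2584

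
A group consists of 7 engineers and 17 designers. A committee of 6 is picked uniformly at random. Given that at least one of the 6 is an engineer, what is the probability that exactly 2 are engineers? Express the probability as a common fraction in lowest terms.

Work in counts. Selections with at least one engineer: C(24,6) − C(17,6) = 134596 − 12376 = 122220.
Of those, selections where exactly 2 are engineers: C(7,2)·C(17,4) = 21·2380 = 49980.
Conditional probability = 49980/122220 = 119/291.

119/291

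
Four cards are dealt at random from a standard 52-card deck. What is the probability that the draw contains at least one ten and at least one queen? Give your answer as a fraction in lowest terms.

1332/20825

There are C(52,4) = 270725 possible draws.
By inclusion-exclusion on the complements, draws missing all tens or all queens: C(48,4) + C(48,4) − C(44,4) = 194580 + 194580 − 135751 = 253409.
So draws with at least one of each: 270725 − 253409 = 17316, probability 17316/270725 = 1332/20825.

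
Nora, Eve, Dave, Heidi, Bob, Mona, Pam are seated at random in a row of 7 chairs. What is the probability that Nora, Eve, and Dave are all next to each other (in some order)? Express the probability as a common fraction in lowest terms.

1/7

There are 7! = 5040 arrangements.
Treat the three as one block: 5! placements × 3! orders within the block = 120·6 = 720.
Probability = 720/5040 = 1/7.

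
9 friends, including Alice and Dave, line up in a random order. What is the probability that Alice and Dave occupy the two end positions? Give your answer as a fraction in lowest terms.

There are 9! = 362880 arrangements.
Place Alice and Dave at the ends in 2 ways, arrange the remaining 7 in 7! = 5040 ways: 2·5040 = 10080.
Probability = 10080/362880 = 1/36.

1/36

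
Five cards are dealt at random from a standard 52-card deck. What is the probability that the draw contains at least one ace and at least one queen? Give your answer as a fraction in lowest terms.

6509/64974

There are C(52,5) = 2598960 possible draws.
By inclusion-exclusion on the complements, draws missing all aces or all queens: C(48,5) + C(48,5) − C(44,5) = 1712304 + 1712304 − 1086008 = 2338600.
So draws with at least one of each: 2598960 − 2338600 = 260360, probability 260360/2598960 = 6509/64974.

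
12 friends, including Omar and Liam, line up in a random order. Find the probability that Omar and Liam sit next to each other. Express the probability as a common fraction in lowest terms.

There are 12! = 479001600 arrangements.
Treat Omar and Liam as a block: 11! arrangements of the blocks × 2 orders within the block = 2·39916800 = 79833600.
Probability = 79833600/479001600 = 1/6.

1/6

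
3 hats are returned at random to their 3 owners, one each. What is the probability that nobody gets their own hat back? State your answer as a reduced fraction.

1/3

There are 3! = 6 assignments.
By inclusion-exclusion, assignments with no fixed points: C(3,0)·3! − C(3,1)·2! + C(3,2)·1! − C(3,3)·0! = 2.
Probability = 2/6 = 1/3.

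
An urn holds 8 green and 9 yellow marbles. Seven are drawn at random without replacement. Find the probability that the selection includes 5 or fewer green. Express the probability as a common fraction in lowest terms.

Total selections: C(17,7) = 19448.
Count the complement (more than 5 green): C(8,6)·C(9,1) + C(8,7)·C(9,0) = 252 + 8 = 260.
Probability = 1 − 260/19448 = 19188/19448 = 369/374.

369/374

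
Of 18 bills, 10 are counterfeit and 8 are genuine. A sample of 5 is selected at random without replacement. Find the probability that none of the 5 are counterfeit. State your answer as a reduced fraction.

There are C(18,5) = 8568 possible selections.
Selections with no counterfeit (all genuine): C(8,5) = 56.
Probability = 56/8568 = 1/153.

1/153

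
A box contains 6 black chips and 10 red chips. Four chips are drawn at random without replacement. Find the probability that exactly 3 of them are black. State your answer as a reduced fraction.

The sample space is all 4-subsets of the 16: C(16,4) = 1820.
Selections with exactly 3 black: choose 3 of the 6 black and 1 of the 10 red, C(6,3)·C(10,1) = 20·10 = 200.
Probability = 200/1820 = 10/91.

10/91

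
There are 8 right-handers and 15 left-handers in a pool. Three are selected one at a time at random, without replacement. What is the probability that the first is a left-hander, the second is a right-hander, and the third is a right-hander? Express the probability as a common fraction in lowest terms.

Multiply the conditional probabilities at each draw: 15/23 · 8/22 · 7/21 = 840/10626 = 20/253.

20/253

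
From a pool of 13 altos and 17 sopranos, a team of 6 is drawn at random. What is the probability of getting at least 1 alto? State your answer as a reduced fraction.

There are C(30,6) = 593775 ways to choose the 6.
The complement is all 6 are sopranos: C(17,6) = 12376.
Probability = 1 − 12376/593775 = 581399/593775 = 6389/6525.

6389/6525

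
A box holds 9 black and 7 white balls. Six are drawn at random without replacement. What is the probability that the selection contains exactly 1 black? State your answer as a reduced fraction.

27/1144

The sample space is all 6-subsets of the 16: C(16,6) = 8008.
Selections with exactly 1 black: choose 1 of the 9 black and 5 of the 7 white, C(9,1)·C(7,5) = 9·21 = 189.
Probability = 189/8008 = 27/1144.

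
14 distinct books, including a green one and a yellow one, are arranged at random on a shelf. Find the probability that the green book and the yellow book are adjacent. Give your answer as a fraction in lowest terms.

1/7

There are 14! = 87178291200 arrangements.
Treat the green book and the yellow book as a block: 13! arrangements of the blocks × 2 orders within the block = 2·6227020800 = 12454041600.
Probability = 12454041600/87178291200 = 1/7.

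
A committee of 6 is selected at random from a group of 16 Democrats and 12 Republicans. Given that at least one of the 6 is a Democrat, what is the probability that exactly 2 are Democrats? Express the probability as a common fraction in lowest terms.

Work in counts. Selections with at least one Democrat: C(28,6) − C(12,6) = 376740 − 924 = 375816.
Of those, selections where exactly 2 are Democrats: C(16,2)·C(12,4) = 120·495 = 59400.
Conditional probability = 59400/375816 = 2475/15659.

2475/15659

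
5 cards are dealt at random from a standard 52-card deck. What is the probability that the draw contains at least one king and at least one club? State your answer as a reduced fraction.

229297/866320

There are C(52,5) = 2598960 possible draws.
By inclusion-exclusion on the complements, draws missing all kings or all clubs: C(48,5) + C(39,5) − C(36,5) = 1712304 + 575757 − 376992 = 1911069.
So draws with at least one of each: 2598960 − 1911069 = 687891, probability 687891/2598960 = 229297/866320.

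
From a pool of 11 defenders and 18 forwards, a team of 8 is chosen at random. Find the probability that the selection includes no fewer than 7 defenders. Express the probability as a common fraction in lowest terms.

37/26013

Total selections: C(29,8) = 4292145.
Favorable selections (no fewer than 7 defenders): C(11,7)·C(18,1) + C(11,8)·C(18,0) = 5940 + 165 = 6105.
Probability = 6105/4292145 = 37/26013.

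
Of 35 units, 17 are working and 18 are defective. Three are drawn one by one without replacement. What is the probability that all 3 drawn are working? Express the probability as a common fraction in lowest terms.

Multiply the conditional probabilities at each draw: 17/35 · 16/34 · 15/33 = 4080/39270 = 8/77.

8/77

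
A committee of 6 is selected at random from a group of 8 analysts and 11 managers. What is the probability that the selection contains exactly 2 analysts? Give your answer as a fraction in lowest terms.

There are C(19,6) = 27132 ways to choose 6 from 19.
Selections with exactly 2 analysts: choose 2 of the 8 analysts and 4 of the 11 managers, C(8,2)·C(11,4) = 28·330 = 9240.
Probability = 9240/27132 = 110/323.

110/323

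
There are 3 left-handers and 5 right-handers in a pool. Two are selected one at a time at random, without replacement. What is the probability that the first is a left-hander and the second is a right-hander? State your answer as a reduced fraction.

15/56

Multiply the conditional probabilities at each draw: 3/8 · 5/7 = 15/56.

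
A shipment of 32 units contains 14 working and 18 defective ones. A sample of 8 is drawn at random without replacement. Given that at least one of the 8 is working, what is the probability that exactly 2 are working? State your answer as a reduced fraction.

21658/134289

Work in counts. Selections with at least one working: C(32,8) − C(18,8) = 10518300 − 43758 = 10474542.
Of those, selections where exactly 2 are working: C(14,2)·C(18,6) = 91·18564 = 1689324.
Conditional probability = 1689324/10474542 = 21658/134289.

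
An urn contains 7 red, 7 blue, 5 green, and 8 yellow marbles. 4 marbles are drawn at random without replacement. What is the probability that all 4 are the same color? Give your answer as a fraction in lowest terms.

There are C(27,4) = 17550 ways to draw 4 marbles.
All same color: C(7,4) + C(7,4) + C(5,4) + C(8,4) = 35 + 35 + 5 + 70 = 145.
Probability = 145/17550 = 29/3510.

29/3510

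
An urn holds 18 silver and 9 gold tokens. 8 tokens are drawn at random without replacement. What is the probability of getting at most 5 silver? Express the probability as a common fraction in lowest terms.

10441/18975

There are C(27,8) = 2220075 ways to choose the 8.
Count the complement (more than 5 silver): C(18,6)·C(9,2) + C(18,7)·C(9,1) + C(18,8)·C(9,0) = 668304 + 286416 + 43758 = 998478.
Probability = 1 − 998478/2220075 = 1221597/2220075 = 10441/18975.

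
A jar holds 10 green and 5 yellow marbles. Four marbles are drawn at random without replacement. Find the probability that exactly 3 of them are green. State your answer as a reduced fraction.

The sample space is all 4-subsets of the 15: C(15,4) = 1365.
Selections with exactly 3 green: choose 3 of the 10 green and 1 of the 5 yellow, C(10,3)·C(5,1) = 120·5 = 600.
Probability = 600/1365 = 40/91.

40/91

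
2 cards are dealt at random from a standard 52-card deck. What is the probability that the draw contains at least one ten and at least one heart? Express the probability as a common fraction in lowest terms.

There are C(52,2) = 1326 possible draws.
By inclusion-exclusion on the complements, draws missing all tens or all hearts: C(48,2) + C(39,2) − C(36,2) = 1128 + 741 − 630 = 1239.
So draws with at least one of each: 1326 − 1239 = 87, probability 87/1326 = 29/442.

29/442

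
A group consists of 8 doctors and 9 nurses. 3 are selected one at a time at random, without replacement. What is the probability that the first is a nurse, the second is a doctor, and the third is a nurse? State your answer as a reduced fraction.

12/85

Multiply the conditional probabilities at each draw: 9/17 · 8/16 · 8/15 = 576/4080 = 12/85.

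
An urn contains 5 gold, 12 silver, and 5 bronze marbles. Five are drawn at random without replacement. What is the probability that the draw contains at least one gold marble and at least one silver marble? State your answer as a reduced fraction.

19895/26334

There are C(22,5) = 26334 possible draws.
By inclusion-exclusion on the complements, draws missing all gold or all silver: C(17,5) + C(10,5) − C(5,5) = 6188 + 252 − 1 = 6439.
So draws with at least one of each: 26334 − 6439 = 19895, probability 19895/26334.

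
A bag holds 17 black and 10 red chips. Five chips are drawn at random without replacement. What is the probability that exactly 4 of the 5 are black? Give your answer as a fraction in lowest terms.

2380/8073

Total number of selections: C(27,5) = 80730.
Selections with exactly 4 black: choose 4 of the 17 black and 1 of the 10 red, C(17,4)·C(10,1) = 2380·10 = 23800.
Probability = 23800/80730 = 2380/8073.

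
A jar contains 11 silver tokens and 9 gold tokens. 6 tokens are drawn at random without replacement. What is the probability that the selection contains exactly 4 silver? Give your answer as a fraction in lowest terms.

Total number of selections: C(20,6) = 38760.
Selections with exactly 4 silver: choose 4 of the 11 silver and 2 of the 9 gold, C(11,4)·C(9,2) = 330·36 = 11880.
Probability = 11880/38760 = 99/323.

99/323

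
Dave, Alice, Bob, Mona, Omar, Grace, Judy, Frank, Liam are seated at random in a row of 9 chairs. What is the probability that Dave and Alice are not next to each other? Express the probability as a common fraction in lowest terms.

There are 9! = 362880 arrangements.
Arrangements with Dave and Alice adjacent: 2·8! = 80640.
So not adjacent: 362880 − 80640 = 282240, probability 282240/362880 = 7/9.

7/9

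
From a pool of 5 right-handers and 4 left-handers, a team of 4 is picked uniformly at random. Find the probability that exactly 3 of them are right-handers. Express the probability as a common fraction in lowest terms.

The sample space is all 4-subsets of the 9: C(9,4) = 126.
Selections with exactly 3 right-handers: choose 3 of the 5 right-handers and 1 of the 4 left-handers, C(5,3)·C(4,1) = 10·4 = 40.
Probability = 40/126 = 20/63.

20/63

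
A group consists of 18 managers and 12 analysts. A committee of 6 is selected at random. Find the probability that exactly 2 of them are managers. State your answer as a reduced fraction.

There are C(30,6) = 593775 ways to choose 6 from 30.
Selections with exactly 2 managers: choose 2 of the 18 managers and 4 of the 12 analysts, C(18,2)·C(12,4) = 153·495 = 75735.
Probability = 75735/593775 = 1683/13195.

1683/13195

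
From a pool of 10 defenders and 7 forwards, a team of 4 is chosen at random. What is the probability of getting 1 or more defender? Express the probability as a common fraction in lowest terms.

67/68

There are C(17,4) = 2380 ways to choose the 4.
The complement is all 4 are forwards: C(7,4) = 35.
Probability = 1 − 35/2380 = 2345/2380 = 67/68.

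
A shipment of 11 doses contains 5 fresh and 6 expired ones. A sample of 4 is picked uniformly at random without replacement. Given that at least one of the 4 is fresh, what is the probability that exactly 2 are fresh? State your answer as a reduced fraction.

10/21

Work in counts. Selections with at least one fresh: C(11,4) − C(6,4) = 330 − 15 = 315.
Of those, selections where exactly 2 are fresh: C(5,2)·C(6,2) = 10·15 = 150.
Conditional probability = 150/315 = 10/21.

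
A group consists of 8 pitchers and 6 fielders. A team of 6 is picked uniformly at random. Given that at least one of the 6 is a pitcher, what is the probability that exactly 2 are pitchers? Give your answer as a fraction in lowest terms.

Work in counts. Selections with at least one pitcher: C(14,6) − C(6,6) = 3003 − 1 = 3002.
Of those, selections where exactly 2 are pitchers: C(8,2)·C(6,4) = 28·15 = 420.
Conditional probability = 420/3002 = 210/1501.

210/1501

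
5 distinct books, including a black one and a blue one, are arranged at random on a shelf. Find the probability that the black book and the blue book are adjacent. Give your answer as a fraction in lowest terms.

2/5

There are 5! = 120 arrangements.
Treat the black book and the blue book as a block: 4! arrangements of the blocks × 2 orders within the block = 2·24 = 48.
Probability = 48/120 = 2/5.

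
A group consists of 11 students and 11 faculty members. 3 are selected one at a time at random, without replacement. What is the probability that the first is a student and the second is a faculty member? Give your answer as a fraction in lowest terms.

11/42

Multiply the conditional probabilities at each draw: 11/22 · 11/21 = 121/462 = 11/42.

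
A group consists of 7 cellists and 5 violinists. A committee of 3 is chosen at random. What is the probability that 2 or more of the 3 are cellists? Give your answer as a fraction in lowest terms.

7/11

There are C(12,3) = 220 ways to choose the 3.
Favorable selections (2 or more cellists): C(7,2)·C(5,1) + C(7,3)·C(5,0) = 105 + 35 = 140.
Probability = 140/220 = 7/11.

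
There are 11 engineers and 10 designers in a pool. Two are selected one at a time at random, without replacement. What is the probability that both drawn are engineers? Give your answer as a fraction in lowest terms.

11/42

Multiply the conditional probabilities at each draw: 11/21 · 10/20 = 110/420 = 11/42.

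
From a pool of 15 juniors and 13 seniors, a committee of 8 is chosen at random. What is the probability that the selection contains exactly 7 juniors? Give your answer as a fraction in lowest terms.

13/483

The sample space is all 8-subsets of the 28: C(28,8) = 3108105.
Selections with exactly 7 juniors: choose 7 of the 15 juniors and 1 of the 13 seniors, C(15,7)·C(13,1) = 6435·13 = 83655.
Probability = 83655/3108105 = 13/483.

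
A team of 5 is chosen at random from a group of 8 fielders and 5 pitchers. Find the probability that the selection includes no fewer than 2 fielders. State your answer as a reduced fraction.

1246/1287

Total selections: C(13,5) = 1287.
Count the complement (fewer than 2 fielders): C(8,0)·C(5,5) + C(8,1)·C(5,4) = 1 + 40 = 41.
Probability = 1 − 41/1287 = 1246/1287.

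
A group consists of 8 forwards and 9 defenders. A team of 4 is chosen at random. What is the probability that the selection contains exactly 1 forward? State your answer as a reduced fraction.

24/85

The sample space is all 4-subsets of the 17: C(17,4) = 2380.
Selections with exactly 1 forward: choose 1 of the 8 forwards and 3 of the 9 defenders, C(8,1)·C(9,3) = 8·84 = 672.
Probability = 672/2380 = 24/85.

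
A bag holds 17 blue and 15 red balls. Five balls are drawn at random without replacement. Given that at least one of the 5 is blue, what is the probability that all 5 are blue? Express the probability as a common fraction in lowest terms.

Work in counts. Selections with at least one blue: C(32,5) − C(15,5) = 201376 − 3003 = 198373.
Of those, selections where all 5 are blue: C(17,5) = 6188.
Conditional probability = 6188/198373 = 52/1667.

52/1667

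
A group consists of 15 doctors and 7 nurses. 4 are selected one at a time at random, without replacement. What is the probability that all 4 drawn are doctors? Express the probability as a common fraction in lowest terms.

Multiply the conditional probabilities at each draw: 15/22 · 14/21 · 13/20 · 12/19 = 32760/175560 = 39/209.

39/209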